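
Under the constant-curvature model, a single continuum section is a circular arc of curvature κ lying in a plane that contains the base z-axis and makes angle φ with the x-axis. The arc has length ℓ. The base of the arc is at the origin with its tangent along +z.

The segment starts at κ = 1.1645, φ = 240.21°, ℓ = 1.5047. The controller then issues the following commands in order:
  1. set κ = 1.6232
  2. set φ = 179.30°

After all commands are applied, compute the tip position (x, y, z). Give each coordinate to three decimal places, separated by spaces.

initial: κ=1.1645, φ=240.21°, ℓ=1.5047
cmd 1: set κ=1.6232 → (κ,φ,ℓ)=(1.6232,240.21°,1.5047) → tip=(-0.5403,-0.9439,0.3965)
cmd 2: set φ=179.30° → (κ,φ,ℓ)=(1.6232,179.30°,1.5047) → tip=(-1.0875,0.0133,0.3965)

-1.088 0.013 0.396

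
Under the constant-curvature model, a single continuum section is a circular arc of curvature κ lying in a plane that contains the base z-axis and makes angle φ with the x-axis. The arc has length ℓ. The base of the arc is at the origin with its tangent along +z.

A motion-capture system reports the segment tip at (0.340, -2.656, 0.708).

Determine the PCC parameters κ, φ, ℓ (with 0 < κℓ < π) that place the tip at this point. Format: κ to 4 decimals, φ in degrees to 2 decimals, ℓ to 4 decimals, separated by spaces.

ρ = √(x²+y²) = √(0.340² + -2.656²) = 2.67767
φ = atan2(y, x) mod 360° = atan2(-2.656, 0.340) = 277.2949°
|p|² = ρ² + z² = 2.67767² + 0.708² = 7.67120
κ = 2ρ / |p|² = 2×2.67767 / 7.67120 = 0.69811
θ = 2·atan2(ρ, z) = 2·atan2(2.67767, 0.708) = 2.62461 rad
ℓ = θ/κ = 2.62461/0.69811 = 3.75958

0.6981 277.29 3.7596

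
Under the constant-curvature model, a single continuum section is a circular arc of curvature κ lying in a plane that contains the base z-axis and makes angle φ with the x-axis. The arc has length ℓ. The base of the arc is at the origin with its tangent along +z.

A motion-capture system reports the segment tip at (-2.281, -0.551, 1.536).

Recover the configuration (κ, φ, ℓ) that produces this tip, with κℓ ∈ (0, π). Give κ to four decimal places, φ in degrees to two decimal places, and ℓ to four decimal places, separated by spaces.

0.5967 193.58 3.3226

ρ = √(x²+y²) = √(-2.281² + -0.551²) = 2.34661
φ = atan2(y, x) mod 360° = atan2(-0.551, -2.281) = 193.5803°
|p|² = ρ² + z² = 2.34661² + 1.536² = 7.86586
κ = 2ρ / |p|² = 2×2.34661 / 7.86586 = 0.59666
θ = 2·atan2(ρ, z) = 2·atan2(2.34661, 1.536) = 1.98244 rad
ℓ = θ/κ = 1.98244/0.59666 = 3.32259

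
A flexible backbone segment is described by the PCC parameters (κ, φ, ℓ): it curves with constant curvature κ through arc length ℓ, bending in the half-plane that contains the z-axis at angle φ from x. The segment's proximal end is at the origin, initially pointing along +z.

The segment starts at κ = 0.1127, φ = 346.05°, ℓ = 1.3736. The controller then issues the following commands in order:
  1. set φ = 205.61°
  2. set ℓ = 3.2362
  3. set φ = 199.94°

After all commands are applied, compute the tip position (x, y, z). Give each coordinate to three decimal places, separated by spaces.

initial: κ=0.1127, φ=346.05°, ℓ=1.3736
cmd 1: set φ=205.61° → (κ,φ,ℓ)=(0.1127,205.61°,1.3736) → tip=(-0.0957,-0.0459,1.3681)
cmd 2: set ℓ=3.2362 → (κ,φ,ℓ)=(0.1127,205.61°,3.2362) → tip=(-0.5263,-0.2523,3.1649)
cmd 3: set φ=199.94° → (κ,φ,ℓ)=(0.1127,199.94°,3.2362) → tip=(-0.5487,-0.1990,3.1649)

-0.549 -0.199 3.165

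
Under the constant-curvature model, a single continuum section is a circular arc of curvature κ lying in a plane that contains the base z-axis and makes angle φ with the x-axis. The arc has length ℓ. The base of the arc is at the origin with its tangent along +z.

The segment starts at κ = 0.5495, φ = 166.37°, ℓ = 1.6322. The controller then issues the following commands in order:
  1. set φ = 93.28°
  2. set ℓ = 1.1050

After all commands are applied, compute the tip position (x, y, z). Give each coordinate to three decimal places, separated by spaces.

initial: κ=0.5495, φ=166.37°, ℓ=1.6322
cmd 1: set φ=93.28° → (κ,φ,ℓ)=(0.5495,93.28°,1.6322) → tip=(-0.0391,0.6831,1.4220)
cmd 2: set ℓ=1.1050 → (κ,φ,ℓ)=(0.5495,93.28°,1.1050) → tip=(-0.0186,0.3248,1.0383)

-0.019 0.325 1.038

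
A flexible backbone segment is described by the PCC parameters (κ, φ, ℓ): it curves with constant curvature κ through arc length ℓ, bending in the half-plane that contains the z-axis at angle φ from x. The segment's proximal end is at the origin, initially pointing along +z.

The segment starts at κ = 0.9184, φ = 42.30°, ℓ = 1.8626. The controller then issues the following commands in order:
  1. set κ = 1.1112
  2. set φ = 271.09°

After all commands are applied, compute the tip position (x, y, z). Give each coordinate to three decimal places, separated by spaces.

0.025 -1.330 0.790

initial: κ=0.9184, φ=42.30°, ℓ=1.8626
cmd 1: set κ=1.1112 → (κ,φ,ℓ)=(1.1112,42.30°,1.8626) → tip=(0.9841,0.8955,0.7902)
cmd 2: set φ=271.09° → (κ,φ,ℓ)=(1.1112,271.09°,1.8626) → tip=(0.0253,-1.3303,0.7902)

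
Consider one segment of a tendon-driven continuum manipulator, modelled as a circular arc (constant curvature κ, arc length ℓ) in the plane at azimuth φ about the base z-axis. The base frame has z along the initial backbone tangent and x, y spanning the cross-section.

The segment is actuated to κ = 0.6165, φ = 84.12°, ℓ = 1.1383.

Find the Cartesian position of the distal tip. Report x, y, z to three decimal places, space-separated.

θ = κ·ℓ = 0.6165 × 1.1383 = 0.70176 rad
ρ = (1 − cos θ)/κ = (1 − 0.76371)/0.6165 = 0.38328
z = sin θ / κ = 0.64556/0.6165 = 1.04714
x = ρ cos φ = 0.38328 × cos(84.12°) = 0.03927
y = ρ sin φ = 0.38328 × sin(84.12°) = 0.38127

0.039 0.381 1.047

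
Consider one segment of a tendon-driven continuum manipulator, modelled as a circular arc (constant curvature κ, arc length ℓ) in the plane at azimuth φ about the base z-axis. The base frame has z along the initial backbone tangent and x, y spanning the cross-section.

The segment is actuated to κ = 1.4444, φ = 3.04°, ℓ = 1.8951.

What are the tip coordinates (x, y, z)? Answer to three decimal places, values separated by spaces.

1.327 0.070 0.272

θ = κ·ℓ = 1.4444 × 1.8951 = 2.73728 rad
ρ = (1 − cos θ)/κ = (1 − -0.91937)/1.4444 = 1.32884
z = sin θ / κ = 0.39338/1.4444 = 0.27235
x = ρ cos φ = 1.32884 × cos(3.04°) = 1.32697
y = ρ sin φ = 1.32884 × sin(3.04°) = 0.07047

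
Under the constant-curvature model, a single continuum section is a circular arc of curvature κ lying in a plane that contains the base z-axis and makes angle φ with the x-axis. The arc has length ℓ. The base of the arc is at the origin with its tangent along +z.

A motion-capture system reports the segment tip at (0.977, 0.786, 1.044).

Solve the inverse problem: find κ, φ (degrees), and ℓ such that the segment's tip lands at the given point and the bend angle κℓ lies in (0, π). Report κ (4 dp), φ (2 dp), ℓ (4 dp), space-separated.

0.9420 38.82 1.8609

ρ = √(x²+y²) = √(0.977² + 0.786²) = 1.25392
φ = atan2(y, x) mod 360° = atan2(0.786, 0.977) = 38.8168°
|p|² = ρ² + z² = 1.25392² + 1.044² = 2.66226
κ = 2ρ / |p|² = 2×1.25392 / 2.66226 = 0.94200
θ = 2·atan2(ρ, z) = 2·atan2(1.25392, 1.044) = 1.75300 rad
ℓ = θ/κ = 1.75300/0.94200 = 1.86093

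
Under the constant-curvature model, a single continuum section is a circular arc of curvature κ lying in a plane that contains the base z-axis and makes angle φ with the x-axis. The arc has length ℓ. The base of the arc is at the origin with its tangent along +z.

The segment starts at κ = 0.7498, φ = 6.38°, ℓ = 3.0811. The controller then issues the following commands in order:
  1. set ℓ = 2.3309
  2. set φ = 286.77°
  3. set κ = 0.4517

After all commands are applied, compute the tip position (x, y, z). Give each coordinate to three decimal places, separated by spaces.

0.323 -1.070 1.924

initial: κ=0.7498, φ=6.38°, ℓ=3.0811
cmd 1: set ℓ=2.3309 → (κ,φ,ℓ)=(0.7498,6.38°,2.3309) → tip=(1.5587,0.1743,1.3129)
cmd 2: set φ=286.77° → (κ,φ,ℓ)=(0.7498,286.77°,2.3309) → tip=(0.4525,-1.5017,1.3129)
cmd 3: set κ=0.4517 → (κ,φ,ℓ)=(0.4517,286.77°,2.3309) → tip=(0.3225,-1.0703,1.9235)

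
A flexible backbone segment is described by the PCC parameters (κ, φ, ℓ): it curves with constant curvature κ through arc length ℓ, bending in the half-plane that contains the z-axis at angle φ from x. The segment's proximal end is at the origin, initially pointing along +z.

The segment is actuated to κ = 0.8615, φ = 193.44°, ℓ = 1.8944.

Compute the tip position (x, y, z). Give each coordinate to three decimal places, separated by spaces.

-1.198 -0.286 1.159

θ = κ·ℓ = 0.8615 × 1.8944 = 1.63203 rad
ρ = (1 − cos θ)/κ = (1 − -0.06119)/0.8615 = 1.23179
z = sin θ / κ = 0.99813/0.8615 = 1.15859
x = ρ cos φ = 1.23179 × cos(193.44°) = -1.19806
y = ρ sin φ = 1.23179 × sin(193.44°) = -0.28630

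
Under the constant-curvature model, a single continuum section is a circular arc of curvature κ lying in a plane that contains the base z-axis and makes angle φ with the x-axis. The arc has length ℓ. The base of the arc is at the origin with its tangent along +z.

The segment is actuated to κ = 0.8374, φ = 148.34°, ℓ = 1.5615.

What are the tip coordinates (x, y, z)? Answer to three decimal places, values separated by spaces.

-0.752 0.464 1.153

θ = κ·ℓ = 0.8374 × 1.5615 = 1.30760 rad
ρ = (1 − cos θ)/κ = (1 − 0.26017)/0.8374 = 0.88349
z = sin θ / κ = 0.96556/0.8374 = 1.15305
x = ρ cos φ = 0.88349 × cos(148.34°) = -0.75200
y = ρ sin φ = 0.88349 × sin(148.34°) = 0.46372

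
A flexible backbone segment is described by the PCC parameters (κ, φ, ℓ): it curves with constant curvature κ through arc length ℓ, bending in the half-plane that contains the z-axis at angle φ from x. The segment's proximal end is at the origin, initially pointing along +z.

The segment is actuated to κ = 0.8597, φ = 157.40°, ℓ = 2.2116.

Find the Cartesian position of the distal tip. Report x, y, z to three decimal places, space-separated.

θ = κ·ℓ = 0.8597 × 2.2116 = 1.90131 rad
ρ = (1 − cos θ)/κ = (1 − -0.32453)/0.8597 = 1.54069
z = sin θ / κ = 0.94587/0.8597 = 1.10024
x = ρ cos φ = 1.54069 × cos(157.40°) = -1.42238
y = ρ sin φ = 1.54069 × sin(157.40°) = 0.59208

-1.422 0.592 1.100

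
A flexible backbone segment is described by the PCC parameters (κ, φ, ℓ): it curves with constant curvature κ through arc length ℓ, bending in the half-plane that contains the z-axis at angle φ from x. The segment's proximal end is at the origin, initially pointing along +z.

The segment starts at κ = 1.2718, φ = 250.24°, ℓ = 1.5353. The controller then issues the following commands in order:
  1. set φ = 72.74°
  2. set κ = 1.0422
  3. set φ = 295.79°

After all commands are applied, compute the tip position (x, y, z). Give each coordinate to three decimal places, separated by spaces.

initial: κ=1.2718, φ=250.24°, ℓ=1.5353
cmd 1: set φ=72.74° → (κ,φ,ℓ)=(1.2718,72.74°,1.5353) → tip=(0.3202,1.0306,0.7297)
cmd 2: set κ=1.0422 → (κ,φ,ℓ)=(1.0422,72.74°,1.5353) → tip=(0.2930,0.9431,0.9591)
cmd 3: set φ=295.79° → (κ,φ,ℓ)=(1.0422,295.79°,1.5353) → tip=(0.4297,-0.8892,0.9591)

0.430 -0.889 0.959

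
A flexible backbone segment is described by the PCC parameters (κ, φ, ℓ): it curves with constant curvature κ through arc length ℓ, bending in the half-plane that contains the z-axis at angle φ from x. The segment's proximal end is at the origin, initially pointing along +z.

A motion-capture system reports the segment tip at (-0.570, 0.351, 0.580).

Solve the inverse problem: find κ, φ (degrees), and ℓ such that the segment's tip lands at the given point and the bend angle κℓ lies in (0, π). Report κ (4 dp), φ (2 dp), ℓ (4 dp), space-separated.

1.7066 148.38 1.0042

ρ = √(x²+y²) = √(-0.570² + 0.351²) = 0.66940
φ = atan2(y, x) mod 360° = atan2(0.351, -0.570) = 148.3757°
|p|² = ρ² + z² = 0.66940² + 0.580² = 0.78450
κ = 2ρ / |p|² = 2×0.66940 / 0.78450 = 1.70657
θ = 2·atan2(ρ, z) = 2·atan2(0.66940, 0.580) = 1.71367 rad
ℓ = θ/κ = 1.71367/1.70657 = 1.00416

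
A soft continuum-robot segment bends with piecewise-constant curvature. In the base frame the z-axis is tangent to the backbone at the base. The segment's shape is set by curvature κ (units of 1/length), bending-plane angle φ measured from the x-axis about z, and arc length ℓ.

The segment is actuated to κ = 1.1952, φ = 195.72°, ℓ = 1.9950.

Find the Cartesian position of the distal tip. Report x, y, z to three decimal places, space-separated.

θ = κ·ℓ = 1.1952 × 1.9950 = 2.38442 rad
ρ = (1 − cos θ)/κ = (1 − -0.72678)/1.1952 = 1.44477
z = sin θ / κ = 0.68687/1.1952 = 0.57469
x = ρ cos φ = 1.44477 × cos(195.72°) = -1.39073
y = ρ sin φ = 1.44477 × sin(195.72°) = -0.39144

-1.391 -0.391 0.575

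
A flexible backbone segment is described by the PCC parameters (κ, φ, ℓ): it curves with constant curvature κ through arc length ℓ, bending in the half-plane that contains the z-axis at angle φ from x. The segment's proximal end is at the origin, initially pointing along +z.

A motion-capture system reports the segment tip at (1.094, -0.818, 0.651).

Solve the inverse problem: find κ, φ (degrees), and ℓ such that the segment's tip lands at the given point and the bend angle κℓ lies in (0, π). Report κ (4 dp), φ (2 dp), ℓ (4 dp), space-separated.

ρ = √(x²+y²) = √(1.094² + -0.818²) = 1.36600
φ = atan2(y, x) mod 360° = atan2(-0.818, 1.094) = 323.2140°
|p|² = ρ² + z² = 1.36600² + 0.651² = 2.28976
κ = 2ρ / |p|² = 2×1.36600 / 2.28976 = 1.19314
θ = 2·atan2(ρ, z) = 2·atan2(1.36600, 0.651) = 2.25213 rad
ℓ = θ/κ = 2.25213/1.19314 = 1.88757

1.1931 323.21 1.8876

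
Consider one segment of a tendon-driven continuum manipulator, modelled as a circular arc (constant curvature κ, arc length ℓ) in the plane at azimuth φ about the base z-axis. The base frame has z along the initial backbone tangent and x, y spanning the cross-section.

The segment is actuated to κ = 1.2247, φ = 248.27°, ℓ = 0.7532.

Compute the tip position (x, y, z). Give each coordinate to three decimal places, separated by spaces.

-0.120 -0.300 0.651

θ = κ·ℓ = 1.2247 × 0.7532 = 0.92244 rad
ρ = (1 − cos θ)/κ = (1 − 0.60387)/1.2247 = 0.32345
z = sin θ / κ = 0.79708/1.2247 = 0.65084
x = ρ cos φ = 0.32345 × cos(248.27°) = -0.11975
y = ρ sin φ = 0.32345 × sin(248.27°) = -0.30046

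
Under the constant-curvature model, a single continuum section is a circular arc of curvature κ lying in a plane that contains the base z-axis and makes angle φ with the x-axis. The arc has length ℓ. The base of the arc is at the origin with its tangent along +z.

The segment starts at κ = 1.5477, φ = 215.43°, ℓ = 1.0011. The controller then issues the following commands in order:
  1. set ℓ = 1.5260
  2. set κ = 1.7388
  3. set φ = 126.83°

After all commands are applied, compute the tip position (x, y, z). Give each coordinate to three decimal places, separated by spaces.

-0.649 0.867 0.270

initial: κ=1.5477, φ=215.43°, ℓ=1.0011
cmd 1: set ℓ=1.5260 → (κ,φ,ℓ)=(1.5477,215.43°,1.5260) → tip=(-0.9008,-0.6409,0.4543)
cmd 2: set κ=1.7388 → (κ,φ,ℓ)=(1.7388,215.43°,1.5260) → tip=(-0.8825,-0.6278,0.2697)
cmd 3: set φ=126.83° → (κ,φ,ℓ)=(1.7388,126.83°,1.5260) → tip=(-0.6492,0.8669,0.2697)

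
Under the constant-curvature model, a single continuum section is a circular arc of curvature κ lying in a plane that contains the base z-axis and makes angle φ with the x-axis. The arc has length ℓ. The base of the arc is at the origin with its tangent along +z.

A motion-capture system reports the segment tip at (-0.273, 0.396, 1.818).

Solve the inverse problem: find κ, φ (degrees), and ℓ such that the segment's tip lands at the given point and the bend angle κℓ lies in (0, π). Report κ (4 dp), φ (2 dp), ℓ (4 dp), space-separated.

0.2720 124.58 1.9017

ρ = √(x²+y²) = √(-0.273² + 0.396²) = 0.48098
φ = atan2(y, x) mod 360° = atan2(0.396, -0.273) = 124.5821°
|p|² = ρ² + z² = 0.48098² + 1.818² = 3.53647
κ = 2ρ / |p|² = 2×0.48098 / 3.53647 = 0.27201
θ = 2·atan2(ρ, z) = 2·atan2(0.48098, 1.818) = 0.51728 rad
ℓ = θ/κ = 0.51728/0.27201 = 1.90168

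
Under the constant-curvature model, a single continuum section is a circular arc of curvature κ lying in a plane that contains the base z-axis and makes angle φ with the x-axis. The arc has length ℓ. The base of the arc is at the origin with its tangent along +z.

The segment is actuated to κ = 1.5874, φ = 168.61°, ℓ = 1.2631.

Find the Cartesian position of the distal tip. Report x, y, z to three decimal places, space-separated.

-0.877 0.177 0.571

θ = κ·ℓ = 1.5874 × 1.2631 = 2.00504 rad
ρ = (1 − cos θ)/κ = (1 − -0.42073)/1.5874 = 0.89500
z = sin θ / κ = 0.90719/1.5874 = 0.57149
x = ρ cos φ = 0.89500 × cos(168.61°) = -0.87738
y = ρ sin φ = 0.89500 × sin(168.61°) = 0.17675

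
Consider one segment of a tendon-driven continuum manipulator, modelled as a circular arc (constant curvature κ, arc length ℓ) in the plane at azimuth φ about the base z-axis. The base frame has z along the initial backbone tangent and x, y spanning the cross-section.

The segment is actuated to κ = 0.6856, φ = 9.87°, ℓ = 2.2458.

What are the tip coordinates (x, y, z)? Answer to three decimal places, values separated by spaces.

θ = κ·ℓ = 0.6856 × 2.2458 = 1.53972 rad
ρ = (1 − cos θ)/κ = (1 − 0.03107)/0.6856 = 1.41326
z = sin θ / κ = 0.99952/0.6856 = 1.45787
x = ρ cos φ = 1.41326 × cos(9.87°) = 1.39234
y = ρ sin φ = 1.41326 × sin(9.87°) = 0.24225

1.392 0.242 1.458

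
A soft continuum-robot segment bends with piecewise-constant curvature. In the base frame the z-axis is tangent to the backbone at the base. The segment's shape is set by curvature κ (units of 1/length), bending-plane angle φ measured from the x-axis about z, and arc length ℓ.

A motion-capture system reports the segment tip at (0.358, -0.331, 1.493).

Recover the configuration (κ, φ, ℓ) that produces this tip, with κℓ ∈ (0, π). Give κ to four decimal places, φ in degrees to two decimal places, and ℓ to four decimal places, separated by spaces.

0.3953 317.24 1.5970

ρ = √(x²+y²) = √(0.358² + -0.331²) = 0.48757
φ = atan2(y, x) mod 360° = atan2(-0.331, 0.358) = 317.2441°
|p|² = ρ² + z² = 0.48757² + 1.493² = 2.46677
κ = 2ρ / |p|² = 2×0.48757 / 2.46677 = 0.39531
θ = 2·atan2(ρ, z) = 2·atan2(0.48757, 1.493) = 0.63130 rad
ℓ = θ/κ = 0.63130/0.39531 = 1.59698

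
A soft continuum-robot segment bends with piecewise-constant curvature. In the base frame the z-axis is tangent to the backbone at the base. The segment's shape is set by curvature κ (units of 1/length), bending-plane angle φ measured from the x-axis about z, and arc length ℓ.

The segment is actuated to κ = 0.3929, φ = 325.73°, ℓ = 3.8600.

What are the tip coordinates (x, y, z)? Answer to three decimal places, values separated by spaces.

1.989 -1.356 2.541

θ = κ·ℓ = 0.3929 × 3.8600 = 1.51659 rad
ρ = (1 − cos θ)/κ = (1 − 0.05418)/0.3929 = 2.40729
z = sin θ / κ = 0.99853/0.3929 = 2.54144
x = ρ cos φ = 2.40729 × cos(325.73°) = 1.98937
y = ρ sin φ = 2.40729 × sin(325.73°) = -1.35553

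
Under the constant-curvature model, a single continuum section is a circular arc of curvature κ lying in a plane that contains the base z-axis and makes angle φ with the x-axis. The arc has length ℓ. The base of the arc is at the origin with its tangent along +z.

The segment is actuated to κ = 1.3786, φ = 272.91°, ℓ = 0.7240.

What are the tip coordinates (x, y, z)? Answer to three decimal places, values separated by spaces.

θ = κ·ℓ = 1.3786 × 0.7240 = 0.99811 rad
ρ = (1 − cos θ)/κ = (1 − 0.54189)/1.3786 = 0.33230
z = sin θ / κ = 0.84045/1.3786 = 0.60964
x = ρ cos φ = 0.33230 × cos(272.91°) = 0.01687
y = ρ sin φ = 0.33230 × sin(272.91°) = -0.33187

0.017 -0.332 0.610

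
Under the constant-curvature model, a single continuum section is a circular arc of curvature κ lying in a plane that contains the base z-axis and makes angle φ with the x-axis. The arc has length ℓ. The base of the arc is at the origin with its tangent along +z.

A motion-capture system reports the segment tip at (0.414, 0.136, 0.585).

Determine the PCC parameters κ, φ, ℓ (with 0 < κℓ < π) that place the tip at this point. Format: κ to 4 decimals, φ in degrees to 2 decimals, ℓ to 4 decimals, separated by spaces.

ρ = √(x²+y²) = √(0.414² + 0.136²) = 0.43577
φ = atan2(y, x) mod 360° = atan2(0.136, 0.414) = 18.1855°
|p|² = ρ² + z² = 0.43577² + 0.585² = 0.53212
κ = 2ρ / |p|² = 2×0.43577 / 0.53212 = 1.63786
θ = 2·atan2(ρ, z) = 2·atan2(0.43577, 0.585) = 1.28046 rad
ℓ = θ/κ = 1.28046/1.63786 = 0.78179

1.6379 18.19 0.7818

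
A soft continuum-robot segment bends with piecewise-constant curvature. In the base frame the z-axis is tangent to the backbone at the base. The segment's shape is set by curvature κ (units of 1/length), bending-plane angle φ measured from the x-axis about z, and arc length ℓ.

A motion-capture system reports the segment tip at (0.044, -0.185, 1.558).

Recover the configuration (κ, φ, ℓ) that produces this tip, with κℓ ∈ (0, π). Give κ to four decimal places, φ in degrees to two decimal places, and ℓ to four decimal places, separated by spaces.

0.1544 283.38 1.5734

ρ = √(x²+y²) = √(0.044² + -0.185²) = 0.19016
φ = atan2(y, x) mod 360° = atan2(-0.185, 0.044) = 283.3785°
|p|² = ρ² + z² = 0.19016² + 1.558² = 2.46353
κ = 2ρ / |p|² = 2×0.19016 / 2.46353 = 0.15438
θ = 2·atan2(ρ, z) = 2·atan2(0.19016, 1.558) = 0.24291 rad
ℓ = θ/κ = 0.24291/0.15438 = 1.57343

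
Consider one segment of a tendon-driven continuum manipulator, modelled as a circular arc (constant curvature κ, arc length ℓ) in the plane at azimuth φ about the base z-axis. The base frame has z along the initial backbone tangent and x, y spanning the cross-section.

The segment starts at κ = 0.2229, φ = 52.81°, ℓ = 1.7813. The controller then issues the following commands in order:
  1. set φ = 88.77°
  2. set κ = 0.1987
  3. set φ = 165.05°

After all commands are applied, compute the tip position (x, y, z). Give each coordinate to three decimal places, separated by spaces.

-0.301 0.080 1.744

initial: κ=0.2229, φ=52.81°, ℓ=1.7813
cmd 1: set φ=88.77° → (κ,φ,ℓ)=(0.2229,88.77°,1.7813) → tip=(0.0075,0.3489,1.7349)
cmd 2: set κ=0.1987 → (κ,φ,ℓ)=(0.1987,88.77°,1.7813) → tip=(0.0067,0.3119,1.7443)
cmd 3: set φ=165.05° → (κ,φ,ℓ)=(0.1987,165.05°,1.7813) → tip=(-0.3014,0.0805,1.7443)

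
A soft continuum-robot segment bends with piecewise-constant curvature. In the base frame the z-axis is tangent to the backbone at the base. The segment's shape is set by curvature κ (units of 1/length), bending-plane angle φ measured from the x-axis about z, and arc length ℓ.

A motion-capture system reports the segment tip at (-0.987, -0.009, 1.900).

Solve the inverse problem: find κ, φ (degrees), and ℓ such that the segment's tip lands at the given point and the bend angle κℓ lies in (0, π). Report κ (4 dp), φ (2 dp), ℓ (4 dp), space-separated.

0.4306 180.52 2.2253

ρ = √(x²+y²) = √(-0.987² + -0.009²) = 0.98704
φ = atan2(y, x) mod 360° = atan2(-0.009, -0.987) = 180.5224°
|p|² = ρ² + z² = 0.98704² + 1.900² = 4.58425
κ = 2ρ / |p|² = 2×0.98704 / 4.58425 = 0.43062
θ = 2·atan2(ρ, z) = 2·atan2(0.98704, 1.900) = 0.95824 rad
ℓ = θ/κ = 0.95824/0.43062 = 2.22525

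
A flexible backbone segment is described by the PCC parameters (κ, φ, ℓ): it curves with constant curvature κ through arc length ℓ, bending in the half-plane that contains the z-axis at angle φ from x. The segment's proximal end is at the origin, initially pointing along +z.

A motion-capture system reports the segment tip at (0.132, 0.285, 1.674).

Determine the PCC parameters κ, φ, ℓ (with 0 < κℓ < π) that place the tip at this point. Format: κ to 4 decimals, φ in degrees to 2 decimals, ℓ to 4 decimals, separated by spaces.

ρ = √(x²+y²) = √(0.132² + 0.285²) = 0.31408
φ = atan2(y, x) mod 360° = atan2(0.285, 0.132) = 65.1484°
|p|² = ρ² + z² = 0.31408² + 1.674² = 2.90092
κ = 2ρ / |p|² = 2×0.31408 / 2.90092 = 0.21654
θ = 2·atan2(ρ, z) = 2·atan2(0.31408, 1.674) = 0.37094 rad
ℓ = θ/κ = 0.37094/0.21654 = 1.71301

0.2165 65.15 1.7130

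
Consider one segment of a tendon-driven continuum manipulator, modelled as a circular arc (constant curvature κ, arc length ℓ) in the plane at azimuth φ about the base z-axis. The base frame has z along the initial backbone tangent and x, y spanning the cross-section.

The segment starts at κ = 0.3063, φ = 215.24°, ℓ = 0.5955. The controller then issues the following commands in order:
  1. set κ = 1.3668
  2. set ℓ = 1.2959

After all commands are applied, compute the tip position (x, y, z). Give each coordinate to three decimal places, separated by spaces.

-0.717 -0.506 0.717

initial: κ=0.3063, φ=215.24°, ℓ=0.5955
cmd 1: set κ=1.3668 → (κ,φ,ℓ)=(1.3668,215.24°,0.5955) → tip=(-0.1872,-0.1323,0.5319)
cmd 2: set ℓ=1.2959 → (κ,φ,ℓ)=(1.3668,215.24°,1.2959) → tip=(-0.7165,-0.5062,0.7170)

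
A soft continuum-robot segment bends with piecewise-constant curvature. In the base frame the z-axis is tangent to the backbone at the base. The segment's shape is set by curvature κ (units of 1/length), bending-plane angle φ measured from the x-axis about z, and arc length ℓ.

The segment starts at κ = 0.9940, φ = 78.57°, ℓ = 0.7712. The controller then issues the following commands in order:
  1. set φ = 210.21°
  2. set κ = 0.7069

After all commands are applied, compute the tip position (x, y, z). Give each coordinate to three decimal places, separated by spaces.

-0.177 -0.103 0.734

initial: κ=0.9940, φ=78.57°, ℓ=0.7712
cmd 1: set φ=210.21° → (κ,φ,ℓ)=(0.9940,210.21°,0.7712) → tip=(-0.2432,-0.1416,0.6979)
cmd 2: set κ=0.7069 → (κ,φ,ℓ)=(0.7069,210.21°,0.7712) → tip=(-0.1772,-0.1032,0.7336)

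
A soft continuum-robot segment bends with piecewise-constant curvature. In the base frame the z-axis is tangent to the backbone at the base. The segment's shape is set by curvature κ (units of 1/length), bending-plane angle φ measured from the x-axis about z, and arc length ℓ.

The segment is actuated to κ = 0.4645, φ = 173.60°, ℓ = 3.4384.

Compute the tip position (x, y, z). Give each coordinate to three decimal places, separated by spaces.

-2.196 0.246 2.152

θ = κ·ℓ = 0.4645 × 3.4384 = 1.59714 rad
ρ = (1 − cos θ)/κ = (1 − -0.02634)/0.4645 = 2.20955
z = sin θ / κ = 0.99965/0.4645 = 2.15211
x = ρ cos φ = 2.20955 × cos(173.60°) = -2.19578
y = ρ sin φ = 2.20955 × sin(173.60°) = 0.24630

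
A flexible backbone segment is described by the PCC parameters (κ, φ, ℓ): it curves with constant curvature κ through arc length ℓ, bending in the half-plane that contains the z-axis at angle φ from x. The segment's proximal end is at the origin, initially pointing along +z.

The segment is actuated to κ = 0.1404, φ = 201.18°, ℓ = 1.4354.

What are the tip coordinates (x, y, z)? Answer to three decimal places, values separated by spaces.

θ = κ·ℓ = 0.1404 × 1.4354 = 0.20153 rad
ρ = (1 − cos θ)/κ = (1 − 0.97976)/0.1404 = 0.14415
z = sin θ / κ = 0.20017/0.1404 = 1.42570
x = ρ cos φ = 0.14415 × cos(201.18°) = -0.13441
y = ρ sin φ = 0.14415 × sin(201.18°) = -0.05208

-0.134 -0.052 1.426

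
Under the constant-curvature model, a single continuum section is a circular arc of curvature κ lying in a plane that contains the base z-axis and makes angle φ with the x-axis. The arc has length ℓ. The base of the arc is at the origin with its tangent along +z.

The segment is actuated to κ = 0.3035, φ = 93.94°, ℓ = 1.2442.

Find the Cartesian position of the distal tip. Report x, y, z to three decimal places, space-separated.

-0.016 0.232 1.215

θ = κ·ℓ = 0.3035 × 1.2442 = 0.37761 rad
ρ = (1 − cos θ)/κ = (1 − 0.92955)/0.3035 = 0.23214
z = sin θ / κ = 0.36870/0.3035 = 1.21484
x = ρ cos φ = 0.23214 × cos(93.94°) = -0.01595
y = ρ sin φ = 0.23214 × sin(93.94°) = 0.23159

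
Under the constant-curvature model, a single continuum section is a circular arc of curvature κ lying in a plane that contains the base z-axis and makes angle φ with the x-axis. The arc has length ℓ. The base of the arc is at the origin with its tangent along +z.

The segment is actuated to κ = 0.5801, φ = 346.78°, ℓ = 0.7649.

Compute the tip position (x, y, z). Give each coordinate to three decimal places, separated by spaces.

0.163 -0.038 0.740

θ = κ·ℓ = 0.5801 × 0.7649 = 0.44372 rad
ρ = (1 − cos θ)/κ = (1 − 0.90316)/0.5801 = 0.16693
z = sin θ / κ = 0.42930/0.5801 = 0.74005
x = ρ cos φ = 0.16693 × cos(346.78°) = 0.16251
y = ρ sin φ = 0.16693 × sin(346.78°) = -0.03818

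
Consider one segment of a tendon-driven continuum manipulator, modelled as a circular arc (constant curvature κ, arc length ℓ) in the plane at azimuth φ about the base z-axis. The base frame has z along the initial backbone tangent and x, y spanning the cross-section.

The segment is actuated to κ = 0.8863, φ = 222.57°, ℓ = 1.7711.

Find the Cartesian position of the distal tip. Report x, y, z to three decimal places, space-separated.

θ = κ·ℓ = 0.8863 × 1.7711 = 1.56973 rad
ρ = (1 − cos θ)/κ = (1 − 0.00107)/0.8863 = 1.12708
z = sin θ / κ = 1.00000/0.8863 = 1.12829
x = ρ cos φ = 1.12708 × cos(222.57°) = -0.83004
y = ρ sin φ = 1.12708 × sin(222.57°) = -0.76246

-0.830 -0.762 1.128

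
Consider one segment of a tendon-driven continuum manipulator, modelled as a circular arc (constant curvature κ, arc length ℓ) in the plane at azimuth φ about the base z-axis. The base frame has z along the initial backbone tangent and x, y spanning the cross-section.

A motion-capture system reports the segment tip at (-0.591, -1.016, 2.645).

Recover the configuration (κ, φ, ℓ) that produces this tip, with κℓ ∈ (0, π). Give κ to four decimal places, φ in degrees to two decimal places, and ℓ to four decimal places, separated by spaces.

ρ = √(x²+y²) = √(-0.591² + -1.016²) = 1.17539
φ = atan2(y, x) mod 360° = atan2(-1.016, -0.591) = 239.8137°
|p|² = ρ² + z² = 1.17539² + 2.645² = 8.37756
κ = 2ρ / |p|² = 2×1.17539 / 8.37756 = 0.28060
θ = 2·atan2(ρ, z) = 2·atan2(1.17539, 2.645) = 0.83634 rad
ℓ = θ/κ = 0.83634/0.28060 = 2.98051

0.2806 239.81 2.9805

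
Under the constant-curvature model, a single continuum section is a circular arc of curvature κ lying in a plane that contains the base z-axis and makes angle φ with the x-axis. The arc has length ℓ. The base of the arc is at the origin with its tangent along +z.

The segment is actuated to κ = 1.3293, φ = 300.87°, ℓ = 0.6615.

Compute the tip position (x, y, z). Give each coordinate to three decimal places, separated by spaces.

0.140 -0.234 0.579

θ = κ·ℓ = 1.3293 × 0.6615 = 0.87933 rad
ρ = (1 − cos θ)/κ = (1 − 0.63767)/1.3293 = 0.27258
z = sin θ / κ = 0.77031/1.3293 = 0.57949
x = ρ cos φ = 0.27258 × cos(300.87°) = 0.13986
y = ρ sin φ = 0.27258 × sin(300.87°) = -0.23396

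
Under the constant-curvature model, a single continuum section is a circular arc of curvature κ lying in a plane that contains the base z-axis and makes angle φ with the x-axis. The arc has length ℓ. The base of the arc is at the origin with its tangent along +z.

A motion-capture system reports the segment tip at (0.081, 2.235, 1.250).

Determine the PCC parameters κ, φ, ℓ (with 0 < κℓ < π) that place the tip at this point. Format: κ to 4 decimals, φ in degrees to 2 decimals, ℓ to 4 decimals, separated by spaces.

ρ = √(x²+y²) = √(0.081² + 2.235²) = 2.23647
φ = atan2(y, x) mod 360° = atan2(2.235, 0.081) = 87.9244°
|p|² = ρ² + z² = 2.23647² + 1.250² = 6.56429
κ = 2ρ / |p|² = 2×2.23647 / 6.56429 = 0.68140
θ = 2·atan2(ρ, z) = 2·atan2(2.23647, 1.250) = 2.12227 rad
ℓ = θ/κ = 2.12227/0.68140 = 3.11455

0.6814 87.92 3.1145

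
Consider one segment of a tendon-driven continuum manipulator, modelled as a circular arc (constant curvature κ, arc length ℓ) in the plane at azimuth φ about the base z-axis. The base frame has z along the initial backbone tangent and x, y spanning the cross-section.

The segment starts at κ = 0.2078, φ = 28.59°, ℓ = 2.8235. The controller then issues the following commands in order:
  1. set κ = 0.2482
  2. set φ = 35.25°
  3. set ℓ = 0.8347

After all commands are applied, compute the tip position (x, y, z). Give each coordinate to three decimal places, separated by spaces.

0.070 0.050 0.829

initial: κ=0.2078, φ=28.59°, ℓ=2.8235
cmd 1: set κ=0.2482 → (κ,φ,ℓ)=(0.2482,28.59°,2.8235) → tip=(0.8337,0.4544,2.5980)
cmd 2: set φ=35.25° → (κ,φ,ℓ)=(0.2482,35.25°,2.8235) → tip=(0.7754,0.5480,2.5980)
cmd 3: set ℓ=0.8347 → (κ,φ,ℓ)=(0.2482,35.25°,0.8347) → tip=(0.0704,0.0497,0.8287)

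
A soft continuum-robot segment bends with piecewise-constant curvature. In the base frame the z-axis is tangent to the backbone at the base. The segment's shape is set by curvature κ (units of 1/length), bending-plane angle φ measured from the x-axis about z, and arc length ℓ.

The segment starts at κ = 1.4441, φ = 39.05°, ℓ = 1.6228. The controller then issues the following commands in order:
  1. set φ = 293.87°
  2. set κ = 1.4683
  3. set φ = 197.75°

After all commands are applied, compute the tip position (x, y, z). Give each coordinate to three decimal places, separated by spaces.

-1.119 -0.358 0.469

initial: κ=1.4441, φ=39.05°, ℓ=1.6228
cmd 1: set φ=293.87° → (κ,φ,ℓ)=(1.4441,293.87°,1.6228) → tip=(0.4758,-1.0753,0.4958)
cmd 2: set κ=1.4683 → (κ,φ,ℓ)=(1.4683,293.87°,1.6228) → tip=(0.4756,-1.0747,0.4686)
cmd 3: set φ=197.75° → (κ,φ,ℓ)=(1.4683,197.75°,1.6228) → tip=(-1.1193,-0.3583,0.4686)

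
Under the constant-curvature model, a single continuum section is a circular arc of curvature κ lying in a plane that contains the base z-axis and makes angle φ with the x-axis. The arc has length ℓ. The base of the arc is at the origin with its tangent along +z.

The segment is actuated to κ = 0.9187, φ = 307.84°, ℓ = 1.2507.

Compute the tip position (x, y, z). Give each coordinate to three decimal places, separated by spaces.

θ = κ·ℓ = 0.9187 × 1.2507 = 1.14902 rad
ρ = (1 − cos θ)/κ = (1 − 0.40938)/0.9187 = 0.64288
z = sin θ / κ = 0.91236/0.9187 = 0.99310
x = ρ cos φ = 0.64288 × cos(307.84°) = 0.39438
y = ρ sin φ = 0.64288 × sin(307.84°) = -0.50770

0.394 -0.508 0.993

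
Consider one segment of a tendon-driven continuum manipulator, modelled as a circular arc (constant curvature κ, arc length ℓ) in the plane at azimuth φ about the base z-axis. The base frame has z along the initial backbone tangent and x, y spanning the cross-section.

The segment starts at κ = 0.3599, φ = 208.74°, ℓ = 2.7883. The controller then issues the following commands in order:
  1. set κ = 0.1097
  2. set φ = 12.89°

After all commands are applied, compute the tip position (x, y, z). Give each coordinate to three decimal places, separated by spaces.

initial: κ=0.3599, φ=208.74°, ℓ=2.7883
cmd 1: set κ=0.1097 → (κ,φ,ℓ)=(0.1097,208.74°,2.7883) → tip=(-0.3710,-0.2035,2.7450)
cmd 2: set φ=12.89° → (κ,φ,ℓ)=(0.1097,12.89°,2.7883) → tip=(0.4125,0.0944,2.7450)

0.412 0.094 2.745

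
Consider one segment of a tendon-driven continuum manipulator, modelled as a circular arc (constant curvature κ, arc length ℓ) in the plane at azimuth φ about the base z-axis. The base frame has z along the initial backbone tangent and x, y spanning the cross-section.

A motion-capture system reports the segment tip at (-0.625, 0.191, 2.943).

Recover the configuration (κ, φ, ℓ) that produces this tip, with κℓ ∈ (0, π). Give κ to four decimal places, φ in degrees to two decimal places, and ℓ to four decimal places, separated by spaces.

ρ = √(x²+y²) = √(-0.625² + 0.191²) = 0.65353
φ = atan2(y, x) mod 360° = atan2(0.191, -0.625) = 163.0068°
|p|² = ρ² + z² = 0.65353² + 2.943² = 9.08835
κ = 2ρ / |p|² = 2×0.65353 / 9.08835 = 0.14382
θ = 2·atan2(ρ, z) = 2·atan2(0.65353, 2.943) = 0.43704 rad
ℓ = θ/κ = 0.43704/0.14382 = 3.03882

0.1438 163.01 3.0388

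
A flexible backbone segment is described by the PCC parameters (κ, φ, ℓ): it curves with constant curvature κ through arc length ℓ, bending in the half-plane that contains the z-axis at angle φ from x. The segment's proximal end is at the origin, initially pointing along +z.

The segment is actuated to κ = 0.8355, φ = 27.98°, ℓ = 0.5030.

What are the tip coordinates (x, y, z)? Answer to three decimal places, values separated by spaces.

0.092 0.049 0.488

θ = κ·ℓ = 0.8355 × 0.5030 = 0.42026 rad
ρ = (1 − cos θ)/κ = (1 − 0.91298)/0.8355 = 0.10415
z = sin θ / κ = 0.40799/0.8355 = 0.48832
x = ρ cos φ = 0.10415 × cos(27.98°) = 0.09197
y = ρ sin φ = 0.10415 × sin(27.98°) = 0.04886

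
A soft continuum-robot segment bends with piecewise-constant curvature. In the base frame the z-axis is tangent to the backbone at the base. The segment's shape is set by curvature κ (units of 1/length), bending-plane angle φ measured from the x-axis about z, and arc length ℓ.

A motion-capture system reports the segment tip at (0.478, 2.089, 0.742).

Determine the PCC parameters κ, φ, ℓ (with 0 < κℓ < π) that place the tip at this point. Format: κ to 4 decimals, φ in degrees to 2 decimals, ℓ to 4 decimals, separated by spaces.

0.8334 77.11 2.9698

ρ = √(x²+y²) = √(0.478² + 2.089²) = 2.14299
φ = atan2(y, x) mod 360° = atan2(2.089, 0.478) = 77.1116°
|p|² = ρ² + z² = 2.14299² + 0.742² = 5.14297
κ = 2ρ / |p|² = 2×2.14299 / 5.14297 = 0.83337
θ = 2·atan2(ρ, z) = 2·atan2(2.14299, 0.742) = 2.47494 rad
ℓ = θ/κ = 2.47494/0.83337 = 2.96981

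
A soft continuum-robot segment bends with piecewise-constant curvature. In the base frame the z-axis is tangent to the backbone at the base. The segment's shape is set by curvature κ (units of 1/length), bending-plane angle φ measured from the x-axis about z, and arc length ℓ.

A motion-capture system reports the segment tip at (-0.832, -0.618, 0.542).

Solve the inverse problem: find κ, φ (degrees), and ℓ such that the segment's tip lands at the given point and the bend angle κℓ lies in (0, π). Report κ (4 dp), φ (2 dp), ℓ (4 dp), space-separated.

1.5153 216.60 1.4373

ρ = √(x²+y²) = √(-0.832² + -0.618²) = 1.03641
φ = atan2(y, x) mod 360° = atan2(-0.618, -0.832) = 216.6045°
|p|² = ρ² + z² = 1.03641² + 0.542² = 1.36791
κ = 2ρ / |p|² = 2×1.03641 / 1.36791 = 1.51532
θ = 2·atan2(ρ, z) = 2·atan2(1.03641, 0.542) = 2.17790 rad
ℓ = θ/κ = 2.17790/1.51532 = 1.43726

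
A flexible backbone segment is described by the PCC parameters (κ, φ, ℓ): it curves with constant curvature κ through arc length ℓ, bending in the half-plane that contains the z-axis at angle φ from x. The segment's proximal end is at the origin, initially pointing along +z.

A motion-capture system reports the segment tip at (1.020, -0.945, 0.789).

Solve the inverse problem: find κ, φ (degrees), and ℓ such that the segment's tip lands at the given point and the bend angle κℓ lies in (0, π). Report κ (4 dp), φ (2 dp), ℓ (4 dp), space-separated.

ρ = √(x²+y²) = √(1.020² + -0.945²) = 1.39048
φ = atan2(y, x) mod 360° = atan2(-0.945, 1.020) = 317.1858°
|p|² = ρ² + z² = 1.39048² + 0.789² = 2.55595
κ = 2ρ / |p|² = 2×1.39048 / 2.55595 = 1.08803
θ = 2·atan2(ρ, z) = 2·atan2(1.39048, 0.789) = 2.10934 rad
ℓ = θ/κ = 2.10934/1.08803 = 1.93867

1.0880 317.19 1.9387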